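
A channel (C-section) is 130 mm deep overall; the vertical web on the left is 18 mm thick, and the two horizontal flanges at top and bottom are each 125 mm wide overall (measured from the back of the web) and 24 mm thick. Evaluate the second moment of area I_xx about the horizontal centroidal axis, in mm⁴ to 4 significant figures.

Treat the section as a set of non-overlapping primitives; coordinates are from the bounding-box lower-left.
Web: 18 × 130, A = 2 340 mm², y = 65 mm, Ī = 3 295 500 mm⁴.
Top flange (beyond web): 107 × 24, A = 2 568 mm², y = 118 mm, Ī = 123 264 mm⁴.
Bottom flange (beyond web): 107 × 24, A = 2 568 mm², y = 12 mm, Ī = 123 264 mm⁴.
By symmetry the centroid is at mid-height, ȳ = 65 mm.
Transfer each piece to the horizontal centroidal axis using Ī + A·d² with d = y − 65:
  web: d = 0 mm → contributes +3 295 500 mm⁴
  top flange (beyond web): d = 53 mm → contributes +7 336 776 mm⁴
  bottom flange (beyond web): d = -53 mm → contributes +7 336 776 mm⁴
Total I = 17 969 052 mm⁴.

I_xx ≈ 1.797 × 10⁷ mm⁴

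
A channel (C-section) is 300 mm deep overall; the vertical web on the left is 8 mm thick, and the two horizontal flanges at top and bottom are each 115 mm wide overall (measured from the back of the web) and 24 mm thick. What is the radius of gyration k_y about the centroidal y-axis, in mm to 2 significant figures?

k_y ≈ 37 mm

Break the section into simple shapes (no overlaps), measuring from the bottom-left corner of the bounding box.
Web: 8 × 300, A = 2 400 mm², x = 4 mm, Ī = 12 800 mm⁴.
Top flange (beyond web): 107 × 24, A = 2 568 mm², x = 61.5 mm, Ī = 2 450 086 mm⁴.
Bottom flange (beyond web): 107 × 24, A = 2 568 mm², x = 61.5 mm, Ī = 2 450 086 mm⁴.
Centroid: x̄ = ΣA·x / ΣA = 43.19 mm.
Transfer each piece to the centroidal y-axis using Ī + A·d² with d = x − 43.19:
  web: d = -39.19 mm → contributes +3 698 459 mm⁴
  top flange (beyond web): d = 18.31 mm → contributes +3 311 221 mm⁴
  bottom flange (beyond web): d = 18.31 mm → contributes +3 311 221 mm⁴
Total I = 10 320 902 mm⁴.
Radius of gyration: k = √(I/A) = √(10 320 902 / 7 536) = 37.01 mm.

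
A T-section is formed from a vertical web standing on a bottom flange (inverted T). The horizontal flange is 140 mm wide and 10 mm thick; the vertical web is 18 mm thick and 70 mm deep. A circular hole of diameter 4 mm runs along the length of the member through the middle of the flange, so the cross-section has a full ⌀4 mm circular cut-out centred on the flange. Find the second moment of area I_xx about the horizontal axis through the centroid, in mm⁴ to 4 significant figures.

Decompose the section into non-overlapping parts with the origin at the bottom-left of its bounding rectangle.
Flange: 140 × 10, A = 1 400 mm², y = 5 mm, Ī = 11666.7 mm⁴.
Web: 18 × 70, A = 1 260 mm², y = 45 mm, Ī = 514 500 mm⁴.
Hole (subtracted): ⌀4, A = 12.5664 mm², y = 5 mm, Ī = 12.5664 mm⁴.
Centroid: ȳ = ΣA·y / ΣA = 24.0373 mm.
Transfer each piece to the horizontal axis through the centroid using Ī + A·d² with d = y − 24.0373:
  flange: d = -19.0373 mm → contributes +519 053 mm⁴
  web: d = 20.9627 mm → contributes +1 068 188 mm⁴
  hole: d = -19.0373 mm → contributes −4566.86 mm⁴
Total I = 1 582 674 mm⁴.

I_xx ≈ 1.583 × 10⁶ mm⁴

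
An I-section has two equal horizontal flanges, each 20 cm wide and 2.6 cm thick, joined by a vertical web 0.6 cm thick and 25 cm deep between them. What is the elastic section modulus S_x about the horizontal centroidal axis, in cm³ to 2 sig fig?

Decompose the section into non-overlapping parts with the origin at the bottom-left of its bounding rectangle.
Bottom flange: 20 × 2.6, A = 52 cm², y = 1.3 cm, Ī = 29.29 cm⁴.
Web: 0.6 × 25, A = 15 cm², y = 15.1 cm, Ī = 781.3 cm⁴.
Top flange: 20 × 2.6, A = 52 cm², y = 28.9 cm, Ī = 29.29 cm⁴.
By symmetry the centroid is at mid-height, ȳ = 15.1 cm.
Transfer each piece to the horizontal centroidal axis using Ī + A·d² with d = y − 15.1:
  bottom flange: d = -13.8 cm → contributes +9 932 cm⁴
  web: d = 0 cm → contributes +781.3 cm⁴
  top flange: d = 13.8 cm → contributes +9 932 cm⁴
Total I = 20 646 cm⁴.
Extreme fibre distance c = 15.1 cm; S = I/c = 1 367 cm³.

S_x ≈ 1400 cm³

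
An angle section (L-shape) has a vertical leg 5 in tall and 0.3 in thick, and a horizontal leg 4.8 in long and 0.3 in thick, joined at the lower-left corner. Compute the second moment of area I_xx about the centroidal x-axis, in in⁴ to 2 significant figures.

I_xx ≈ 7.1 in⁴

Treat the section as a set of non-overlapping primitives; coordinates are from the bounding-box lower-left.
Vertical leg: 0.3 × 5, A = 1.5 in², y = 2.5 in, Ī = 3.125 in⁴.
Horizontal leg (remainder): 4.5 × 0.3, A = 1.35 in², y = 0.15 in, Ī = 0.01013 in⁴.
Centroid: ȳ = ΣA·y / ΣA = 1.387 in.
Transfer each piece to the centroidal x-axis using Ī + A·d² with d = y − 1.387:
  vertical leg: d = 1.113 in → contributes +4.984 in⁴
  horizontal leg (remainder): d = -1.237 in → contributes +2.075 in⁴
Total I = 7.059 in⁴.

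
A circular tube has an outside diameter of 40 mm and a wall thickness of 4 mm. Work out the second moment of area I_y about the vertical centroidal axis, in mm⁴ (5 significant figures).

I_y ≈ 7.4192 × 10⁴ mm⁴

Decompose the section into non-overlapping parts with the origin at the bottom-left of its bounding rectangle.
Outer circle: ⌀40, A = 1256.637 mm², x = 20 mm, Ī = 125663.7 mm⁴.
Bore (subtracted): ⌀32, A = 804.2477 mm², x = 20 mm, Ī = 51471.85 mm⁴.
By symmetry the centroid is at mid-width, x̄ = 20 mm.
All pieces are centred on the vertical centroidal axis, so I = ΣĪ (holes subtracted) = 74191.85 mm⁴.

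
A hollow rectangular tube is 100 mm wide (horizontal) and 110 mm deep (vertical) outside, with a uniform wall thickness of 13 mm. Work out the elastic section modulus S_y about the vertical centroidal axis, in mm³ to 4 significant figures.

Treat the section as a set of non-overlapping primitives; coordinates are from the bounding-box lower-left.
Outer rectangle: 100 × 110, A = 11 000 mm², x = 50 mm, Ī = 9 166 667 mm⁴.
Inner void (subtracted): 74 × 84, A = 6 216 mm², x = 50 mm, Ī = 2 836 568 mm⁴.
By symmetry the centroid is at mid-width, x̄ = 50 mm.
All pieces are centred on the vertical centroidal axis, so I = ΣĪ (holes subtracted) = 6 330 099 mm⁴.
Extreme fibre distance c = 50 mm; S = I/c = 126 602 mm³.

S_y ≈ 1.266 × 10⁵ mm³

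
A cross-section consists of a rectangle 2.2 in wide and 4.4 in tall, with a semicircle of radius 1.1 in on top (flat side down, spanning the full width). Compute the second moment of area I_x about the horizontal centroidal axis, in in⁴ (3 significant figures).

I_x ≈ 27.1 in⁴

Decompose the section into non-overlapping parts with the origin at the bottom-left of its bounding rectangle.
Rectangular body: 2.2 × 4.4, A = 9.68 in², y = 2.2 in, Ī = 15.617 in⁴.
Semicircular cap: semicircle r = 1.1, A = 1.9007 in², y = 4.8669 in, Ī = 0.1607 in⁴.
Centroid: ȳ = ΣA·y / ΣA = 2.6377 in.
Transfer each piece to the horizontal centroidal axis using Ī + A·d² with d = y − 2.6377:
  rectangular body: d = -0.43769 in → contributes +17.472 in⁴
  semicircular cap: d = 2.2292 in → contributes +9.6054 in⁴
Total I = 27.077 in⁴.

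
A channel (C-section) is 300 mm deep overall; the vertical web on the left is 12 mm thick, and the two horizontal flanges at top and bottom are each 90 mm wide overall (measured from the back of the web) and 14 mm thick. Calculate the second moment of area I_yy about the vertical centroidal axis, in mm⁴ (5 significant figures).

Break the section into simple shapes (no overlaps), measuring from the bottom-left corner of the bounding box.
Web: 12 × 300, A = 3 600 mm², x = 6 mm, Ī = 43 200 mm⁴.
Top flange (beyond web): 78 × 14, A = 1 092 mm², x = 51 mm, Ī = 553 644 mm⁴.
Bottom flange (beyond web): 78 × 14, A = 1 092 mm², x = 51 mm, Ī = 553 644 mm⁴.
Centroid: x̄ = ΣA·x / ΣA = 22.9917 mm.
Transfer each piece to the vertical centroidal axis using Ī + A·d² with d = x − 22.9917:
  web: d = -16.9917 mm → contributes +1 082 584 mm⁴
  top flange (beyond web): d = 28.0083 mm → contributes +1 410 280 mm⁴
  bottom flange (beyond web): d = 28.0083 mm → contributes +1 410 280 mm⁴
Total I = 3 903 144 mm⁴.

I_yy ≈ 3.9031 × 10⁶ mm⁴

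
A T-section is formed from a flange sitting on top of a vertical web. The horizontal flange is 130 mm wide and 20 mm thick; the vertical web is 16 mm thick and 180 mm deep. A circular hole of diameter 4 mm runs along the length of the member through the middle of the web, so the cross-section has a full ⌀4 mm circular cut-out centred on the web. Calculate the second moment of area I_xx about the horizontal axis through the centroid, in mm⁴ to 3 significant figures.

I_xx ≈ 2.15 × 10⁷ mm⁴

Decompose the section into non-overlapping parts with the origin at the bottom-left of its bounding rectangle.
Flange: 130 × 20, A = 2 600 mm², y = 190 mm, Ī = 86 667 mm⁴.
Web: 16 × 180, A = 2 880 mm², y = 90 mm, Ī = 7 776 000 mm⁴.
Hole (subtracted): ⌀4, A = 12.566 mm², y = 90 mm, Ī = 12.566 mm⁴.
Centroid: ȳ = ΣA·y / ΣA = 137.55 mm.
Transfer each piece to the horizontal axis through the centroid using Ī + A·d² with d = y − 137.55:
  flange: d = 52.446 mm → contributes +7 238 099 mm⁴
  web: d = -47.554 mm → contributes +14 288 866 mm⁴
  hole: d = -47.554 mm → contributes −28 430 mm⁴
Total I = 21 498 535 mm⁴.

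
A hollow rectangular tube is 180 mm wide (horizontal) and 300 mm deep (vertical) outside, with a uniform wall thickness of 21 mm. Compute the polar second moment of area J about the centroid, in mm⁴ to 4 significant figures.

Break the section into simple shapes (no overlaps), measuring from the bottom-left corner of the bounding box.
Outer rectangle: 180 × 300, A = 54 000 mm², y = 150 mm, Ī = 405 000 000 mm⁴.
Inner void (subtracted): 138 × 258, A = 35 604 mm², y = 150 mm, Ī = 197 495 388 mm⁴.
By symmetry the centroid is at mid-height, ȳ = 150 mm.
All pieces are centred on the centroidal x-axis, so I = ΣĪ (holes subtracted) = 207 504 612 mm⁴.
Repeating about the centroidal y-axis gives I_y = 89 296 452 mm⁴.
Polar second moment: J = I_x + I_y = 296 801 064 mm⁴.

J ≈ 2.968 × 10⁸ mm⁴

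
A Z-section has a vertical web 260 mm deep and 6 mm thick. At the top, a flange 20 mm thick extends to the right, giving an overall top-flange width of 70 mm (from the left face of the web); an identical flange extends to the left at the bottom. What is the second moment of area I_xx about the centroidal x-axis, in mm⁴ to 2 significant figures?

I_xx ≈ 4.6 × 10⁷ mm⁴

Split into non-overlapping primitives; take the origin at the lower-left of the bounding box.
Web: 6 × 260, A = 1 560 mm², y = 130 mm, Ī = 8 788 000 mm⁴.
Top flange (beyond web): 64 × 20, A = 1 280 mm², y = 250 mm, Ī = 42 667 mm⁴.
Bottom flange (beyond web): 64 × 20, A = 1 280 mm², y = 10 mm, Ī = 42 667 mm⁴.
Centroid: ȳ = ΣA·y / ΣA = 130 mm.
Transfer each piece to the centroidal x-axis using Ī + A·d² with d = y − 130:
  web: d = 0 mm → contributes +8 788 000 mm⁴
  top flange (beyond web): d = 120 mm → contributes +18 474 667 mm⁴
  bottom flange (beyond web): d = -120 mm → contributes +18 474 667 mm⁴
Total I = 45 737 333 mm⁴.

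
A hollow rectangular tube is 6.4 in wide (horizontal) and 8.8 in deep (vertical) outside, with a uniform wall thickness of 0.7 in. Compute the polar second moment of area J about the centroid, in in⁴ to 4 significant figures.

Decompose the section into non-overlapping parts with the origin at the bottom-left of its bounding rectangle.
Outer rectangle: 6.4 × 8.8, A = 56.32 in², y = 4.4 in, Ī = 363.452 in⁴.
Inner void (subtracted): 5 × 7.4, A = 37 in², y = 4.4 in, Ī = 168.843 in⁴.
By symmetry the centroid is at mid-height, ȳ = 4.4 in.
All pieces are centred on the centroidal x-axis, so I = ΣĪ (holes subtracted) = 194.608 in⁴.
Repeating about the centroidal y-axis gives I_y = 115.156 in⁴.
Polar second moment: J = I_x + I_y = 309.764 in⁴.

J ≈ 309.8 in⁴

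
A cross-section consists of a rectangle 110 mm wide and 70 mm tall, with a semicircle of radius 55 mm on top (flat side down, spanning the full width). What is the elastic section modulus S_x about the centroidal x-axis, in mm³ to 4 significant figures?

S_x ≈ 2.089 × 10⁵ mm³

Treat the section as a set of non-overlapping primitives; coordinates are from the bounding-box lower-left.
Rectangular body: 110 × 70, A = 7 700 mm², y = 35 mm, Ī = 3 144 167 mm⁴.
Semicircular cap: semicircle r = 55, A = 4751.66 mm², y = 93.3427 mm, Ī = 1 004 345 mm⁴.
Centroid: ȳ = ΣA·y / ΣA = 57.2641 mm.
Transfer each piece to the centroidal x-axis using Ī + A·d² with d = y − 57.2641:
  rectangular body: d = -22.2641 mm → contributes +6 960 974 mm⁴
  semicircular cap: d = 36.0786 mm → contributes +7 189 430 mm⁴
Total I = 14 150 404 mm⁴.
Extreme fibre distance c = 67.7359 mm; S = I/c = 208 905 mm³.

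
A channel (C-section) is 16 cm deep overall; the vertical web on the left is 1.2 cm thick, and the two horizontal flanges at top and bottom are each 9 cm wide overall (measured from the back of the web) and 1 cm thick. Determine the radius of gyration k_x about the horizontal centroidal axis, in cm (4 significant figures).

k_x ≈ 6.085 cm

Break the section into simple shapes (no overlaps), measuring from the bottom-left corner of the bounding box.
Web: 1.2 × 16, A = 19.2 cm², y = 8 cm, Ī = 409.6 cm⁴.
Top flange (beyond web): 7.8 × 1, A = 7.8 cm², y = 15.5 cm, Ī = 0.65 cm⁴.
Bottom flange (beyond web): 7.8 × 1, A = 7.8 cm², y = 0.5 cm, Ī = 0.65 cm⁴.
By symmetry the centroid is at mid-height, ȳ = 8 cm.
Transfer each piece to the horizontal centroidal axis using Ī + A·d² with d = y − 8:
  web: d = 0 cm → contributes +409.6 cm⁴
  top flange (beyond web): d = 7.5 cm → contributes +439.4 cm⁴
  bottom flange (beyond web): d = -7.5 cm → contributes +439.4 cm⁴
Total I = 1288.4 cm⁴.
Radius of gyration: k = √(I/A) = √(1288.4 / 34.8) = 6.08465 cm.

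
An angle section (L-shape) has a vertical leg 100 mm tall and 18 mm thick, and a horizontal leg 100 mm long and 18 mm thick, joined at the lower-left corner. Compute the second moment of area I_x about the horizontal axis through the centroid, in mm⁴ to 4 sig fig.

Split into non-overlapping primitives; take the origin at the lower-left of the bounding box.
Vertical leg: 18 × 100, A = 1 800 mm², y = 50 mm, Ī = 1 500 000 mm⁴.
Horizontal leg (remainder): 82 × 18, A = 1 476 mm², y = 9 mm, Ī = 39 852 mm⁴.
Centroid: ȳ = ΣA·y / ΣA = 31.5275 mm.
Transfer each piece to the horizontal axis through the centroid using Ī + A·d² with d = y − 31.5275:
  vertical leg: d = 18.4725 mm → contributes +2 114 222 mm⁴
  horizontal leg (remainder): d = -22.5275 mm → contributes +788 903 mm⁴
Total I = 2 903 125 mm⁴.

I_x ≈ 2.903 × 10⁶ mm⁴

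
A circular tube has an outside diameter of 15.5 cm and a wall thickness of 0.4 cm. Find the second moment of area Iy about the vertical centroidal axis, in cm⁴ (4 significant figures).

Treat the section as a set of non-overlapping primitives; coordinates are from the bounding-box lower-left.
Outer circle: ⌀15.5, A = 188.692 cm², x = 7.75 cm, Ī = 2833.33 cm⁴.
Bore (subtracted): ⌀14.7, A = 169.717 cm², x = 7.75 cm, Ī = 2292.13 cm⁴.
By symmetry the centroid is at mid-width, x̄ = 7.75 cm.
All pieces are centred on the vertical centroidal axis, so I = ΣĪ (holes subtracted) = 541.197 cm⁴.

Iy ≈ 541.2 cm⁴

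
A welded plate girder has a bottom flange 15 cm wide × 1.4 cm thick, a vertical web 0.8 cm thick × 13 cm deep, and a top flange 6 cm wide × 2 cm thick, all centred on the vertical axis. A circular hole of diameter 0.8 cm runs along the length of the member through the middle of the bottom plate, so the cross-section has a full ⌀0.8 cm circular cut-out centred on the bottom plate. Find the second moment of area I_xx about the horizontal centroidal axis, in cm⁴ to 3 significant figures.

Treat the section as a set of non-overlapping primitives; coordinates are from the bounding-box lower-left.
Bottom plate: 15 × 1.4, A = 21 cm², y = 0.7 cm, Ī = 3.43 cm⁴.
Web plate: 0.8 × 13, A = 10.4 cm², y = 7.9 cm, Ī = 146.47 cm⁴.
Top plate: 6 × 2, A = 12 cm², y = 15.4 cm, Ī = 4 cm⁴.
Hole (subtracted): ⌀0.8, A = 0.50265 cm², y = 0.7 cm, Ī = 0.020106 cm⁴.
Centroid: ȳ = ΣA·y / ΣA = 6.5577 cm.
Transfer each piece to the horizontal centroidal axis using Ī + A·d² with d = y − 6.5577:
  bottom plate: d = -5.8577 cm → contributes +724 cm⁴
  web plate: d = 1.3423 cm → contributes +165.2 cm⁴
  top plate: d = 8.8423 cm → contributes +942.23 cm⁴
  hole: d = -5.8577 cm → contributes −17.268 cm⁴
Total I = 1814.2 cm⁴.

I_xx ≈ 1810 cm⁴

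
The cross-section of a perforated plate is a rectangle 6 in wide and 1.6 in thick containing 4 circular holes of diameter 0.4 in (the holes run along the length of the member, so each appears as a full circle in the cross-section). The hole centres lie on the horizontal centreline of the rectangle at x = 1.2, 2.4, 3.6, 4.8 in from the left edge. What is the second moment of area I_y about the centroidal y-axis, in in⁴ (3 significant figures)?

Decompose the section into non-overlapping parts with the origin at the bottom-left of its bounding rectangle.
Plate: 6 × 1.6, A = 9.6 in², x = 3 in, Ī = 28.8 in⁴.
Hole 1 (subtracted): ⌀0.4, A = 0.12566 in², x = 1.2 in, Ī = 0.0012566 in⁴.
Hole 2 (subtracted): ⌀0.4, A = 0.12566 in², x = 2.4 in, Ī = 0.0012566 in⁴.
Hole 3 (subtracted): ⌀0.4, A = 0.12566 in², x = 3.6 in, Ī = 0.0012566 in⁴.
Hole 4 (subtracted): ⌀0.4, A = 0.12566 in², x = 4.8 in, Ī = 0.0012566 in⁴.
By symmetry the centroid is at mid-width, x̄ = 3 in.
Transfer each piece to the centroidal y-axis using Ī + A·d² with d = x − 3:
  plate: d = 0 in → contributes +28.8 in⁴
  hole 1: d = -1.8 in → contributes −0.40841 in⁴
  hole 2: d = -0.6 in → contributes −0.046496 in⁴
  hole 3: d = 0.6 in → contributes −0.046496 in⁴
  hole 4: d = 1.8 in → contributes −0.40841 in⁴
Total I = 27.89 in⁴.

I_y ≈ 27.9 in⁴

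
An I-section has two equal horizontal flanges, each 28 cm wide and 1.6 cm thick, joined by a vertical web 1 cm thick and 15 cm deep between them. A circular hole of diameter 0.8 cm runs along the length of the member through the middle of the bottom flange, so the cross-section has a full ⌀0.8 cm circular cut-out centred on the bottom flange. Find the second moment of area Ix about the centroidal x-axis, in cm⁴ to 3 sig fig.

Ix ≈ 6440 cm⁴

Decompose the section into non-overlapping parts with the origin at the bottom-left of its bounding rectangle.
Bottom flange: 28 × 1.6, A = 44.8 cm², y = 0.8 cm, Ī = 9.5573 cm⁴.
Web: 1 × 15, A = 15 cm², y = 9.1 cm, Ī = 281.25 cm⁴.
Top flange: 28 × 1.6, A = 44.8 cm², y = 17.4 cm, Ī = 9.5573 cm⁴.
Hole (subtracted): ⌀0.8, A = 0.50265 cm², y = 0.8 cm, Ī = 0.020106 cm⁴.
Centroid: ȳ = ΣA·y / ΣA = 9.1401 cm.
Transfer each piece to the centroidal x-axis using Ī + A·d² with d = y − 9.1401:
  bottom flange: d = -8.3401 cm → contributes +3125.7 cm⁴
  web: d = -0.040078 cm → contributes +281.27 cm⁴
  top flange: d = 8.2599 cm → contributes +3066.1 cm⁴
  hole: d = -8.3401 cm → contributes −34.983 cm⁴
Total I = 6438.1 cm⁴.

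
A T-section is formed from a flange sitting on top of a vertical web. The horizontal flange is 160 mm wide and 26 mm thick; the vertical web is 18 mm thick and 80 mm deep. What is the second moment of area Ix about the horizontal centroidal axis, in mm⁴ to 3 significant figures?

Ix ≈ 4.01 × 10⁶ mm⁴

Decompose the section into non-overlapping parts with the origin at the bottom-left of its bounding rectangle.
Flange: 160 × 26, A = 4 160 mm², y = 93 mm, Ī = 234 347 mm⁴.
Web: 18 × 80, A = 1 440 mm², y = 40 mm, Ī = 768 000 mm⁴.
Centroid: ȳ = ΣA·y / ΣA = 79.371 mm.
Transfer each piece to the horizontal centroidal axis using Ī + A·d² with d = y − 79.371:
  flange: d = 13.629 mm → contributes +1 007 017 mm⁴
  web: d = -39.371 mm → contributes +3 000 158 mm⁴
Total I = 4 007 174 mm⁴.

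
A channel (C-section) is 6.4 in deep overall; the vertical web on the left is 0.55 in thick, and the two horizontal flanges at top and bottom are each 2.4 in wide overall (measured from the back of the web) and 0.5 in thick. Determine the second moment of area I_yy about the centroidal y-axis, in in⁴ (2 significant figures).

I_yy ≈ 2.4 in⁴

Break the section into simple shapes (no overlaps), measuring from the bottom-left corner of the bounding box.
Web: 0.55 × 6.4, A = 3.52 in², x = 0.275 in, Ī = 0.08873 in⁴.
Top flange (beyond web): 1.85 × 0.5, A = 0.925 in², x = 1.475 in, Ī = 0.2638 in⁴.
Bottom flange (beyond web): 1.85 × 0.5, A = 0.925 in², x = 1.475 in, Ī = 0.2638 in⁴.
Centroid: x̄ = ΣA·x / ΣA = 0.6884 in.
Transfer each piece to the centroidal y-axis using Ī + A·d² with d = x − 0.6884:
  web: d = -0.4134 in → contributes +0.6903 in⁴
  top flange (beyond web): d = 0.7866 in → contributes +0.8361 in⁴
  bottom flange (beyond web): d = 0.7866 in → contributes +0.8361 in⁴
Total I = 2.363 in⁴.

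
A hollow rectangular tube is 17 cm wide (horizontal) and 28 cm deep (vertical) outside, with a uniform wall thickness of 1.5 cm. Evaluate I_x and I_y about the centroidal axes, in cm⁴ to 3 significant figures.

Decompose the section into non-overlapping parts with the origin at the bottom-left of its bounding rectangle.
Outer rectangle: 17 × 28, A = 476 cm², y = 14 cm, Ī = 31 099 cm⁴.
Inner void (subtracted): 14 × 25, A = 350 cm², y = 14 cm, Ī = 18 229 cm⁴.
By symmetry the centroid is at mid-height, ȳ = 14 cm.
All pieces are centred on the centroidal x-axis, so I = ΣĪ (holes subtracted) = 12 870 cm⁴.
Repeating about the centroidal y-axis gives I_y = 5 747 cm⁴.

I_x ≈ 1.29 × 10⁴ cm⁴, I_y ≈ 5750 cm⁴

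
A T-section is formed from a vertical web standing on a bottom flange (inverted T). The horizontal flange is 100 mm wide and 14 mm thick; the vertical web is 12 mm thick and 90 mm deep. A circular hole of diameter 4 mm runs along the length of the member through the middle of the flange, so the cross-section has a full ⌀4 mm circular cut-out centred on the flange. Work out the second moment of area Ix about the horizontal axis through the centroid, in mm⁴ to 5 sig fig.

Ix ≈ 2.3939 × 10⁶ mm⁴

Treat the section as a set of non-overlapping primitives; coordinates are from the bounding-box lower-left.
Flange: 100 × 14, A = 1 400 mm², y = 7 mm, Ī = 22866.67 mm⁴.
Web: 12 × 90, A = 1 080 mm², y = 59 mm, Ī = 729 000 mm⁴.
Hole (subtracted): ⌀4, A = 12.56637 mm², y = 7 mm, Ī = 12.56637 mm⁴.
Centroid: ȳ = ΣA·y / ΣA = 29.76049 mm.
Transfer each piece to the horizontal axis through the centroid using Ī + A·d² with d = y − 29.76049:
  flange: d = -22.76049 mm → contributes +748122.6 mm⁴
  web: d = 29.23951 mm → contributes +1 652 345 mm⁴
  hole: d = -22.76049 mm → contributes −6522.448 mm⁴
Total I = 2 393 945 mm⁴.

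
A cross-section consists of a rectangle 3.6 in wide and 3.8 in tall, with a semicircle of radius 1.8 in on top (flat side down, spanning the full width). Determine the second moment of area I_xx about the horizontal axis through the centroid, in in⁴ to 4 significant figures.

I_xx ≈ 43.94 in⁴

Split into non-overlapping primitives; take the origin at the lower-left of the bounding box.
Rectangular body: 3.6 × 3.8, A = 13.68 in², y = 1.9 in, Ī = 16.4616 in⁴.
Semicircular cap: semicircle r = 1.8, A = 5.08938 in², y = 4.56394 in, Ī = 1.15218 in⁴.
Centroid: ȳ = ΣA·y / ΣA = 2.62234 in.
Transfer each piece to the horizontal axis through the centroid using Ī + A·d² with d = y − 2.62234:
  rectangular body: d = -0.722337 in → contributes +23.5994 in⁴
  semicircular cap: d = 1.94161 in → contributes +20.3383 in⁴
Total I = 43.9377 in⁴.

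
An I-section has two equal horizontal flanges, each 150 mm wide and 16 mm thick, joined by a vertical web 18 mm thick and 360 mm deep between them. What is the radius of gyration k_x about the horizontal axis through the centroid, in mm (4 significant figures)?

k_x ≈ 145.8 mm

Treat the section as a set of non-overlapping primitives; coordinates are from the bounding-box lower-left.
Bottom flange: 150 × 16, A = 2 400 mm², y = 8 mm, Ī = 51 200 mm⁴.
Web: 18 × 360, A = 6 480 mm², y = 196 mm, Ī = 69 984 000 mm⁴.
Top flange: 150 × 16, A = 2 400 mm², y = 384 mm, Ī = 51 200 mm⁴.
By symmetry the centroid is at mid-height, ȳ = 196 mm.
Transfer each piece to the horizontal axis through the centroid using Ī + A·d² with d = y − 196:
  bottom flange: d = -188 mm → contributes +84 876 800 mm⁴
  web: d = 0 mm → contributes +69 984 000 mm⁴
  top flange: d = 188 mm → contributes +84 876 800 mm⁴
Total I = 239 737 600 mm⁴.
Radius of gyration: k = √(I/A) = √(239 737 600 / 11 280) = 145.785 mm.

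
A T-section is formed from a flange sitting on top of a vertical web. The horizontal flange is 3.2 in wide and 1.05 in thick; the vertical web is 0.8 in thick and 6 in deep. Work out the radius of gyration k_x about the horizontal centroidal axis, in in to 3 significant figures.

k_x ≈ 2.19 in

Break the section into simple shapes (no overlaps), measuring from the bottom-left corner of the bounding box.
Flange: 3.2 × 1.05, A = 3.36 in², y = 6.525 in, Ī = 0.3087 in⁴.
Web: 0.8 × 6, A = 4.8 in², y = 3 in, Ī = 14.4 in⁴.
Centroid: ȳ = ΣA·y / ΣA = 4.4515 in.
Transfer each piece to the horizontal centroidal axis using Ī + A·d² with d = y − 4.4515:
  flange: d = 2.0735 in → contributes +14.755 in⁴
  web: d = -1.4515 in → contributes +24.512 in⁴
Total I = 39.268 in⁴.
Radius of gyration: k = √(I/A) = √(39.268 / 8.16) = 2.1937 in.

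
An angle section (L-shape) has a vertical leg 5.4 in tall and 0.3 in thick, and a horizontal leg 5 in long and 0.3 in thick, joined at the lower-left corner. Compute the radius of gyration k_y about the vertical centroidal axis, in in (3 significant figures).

k_y ≈ 1.55 in

Break the section into simple shapes (no overlaps), measuring from the bottom-left corner of the bounding box.
Vertical leg: 0.3 × 5.4, A = 1.62 in², x = 0.15 in, Ī = 0.01215 in⁴.
Horizontal leg (remainder): 4.7 × 0.3, A = 1.41 in², x = 2.65 in, Ī = 2.5956 in⁴.
Centroid: x̄ = ΣA·x / ΣA = 1.3134 in.
Transfer each piece to the vertical centroidal axis using Ī + A·d² with d = x − 1.3134:
  vertical leg: d = -1.1634 in → contributes +2.2047 in⁴
  horizontal leg (remainder): d = 1.3366 in → contributes +5.1147 in⁴
Total I = 7.3194 in⁴.
Radius of gyration: k = √(I/A) = √(7.3194 / 3.03) = 1.5542 in.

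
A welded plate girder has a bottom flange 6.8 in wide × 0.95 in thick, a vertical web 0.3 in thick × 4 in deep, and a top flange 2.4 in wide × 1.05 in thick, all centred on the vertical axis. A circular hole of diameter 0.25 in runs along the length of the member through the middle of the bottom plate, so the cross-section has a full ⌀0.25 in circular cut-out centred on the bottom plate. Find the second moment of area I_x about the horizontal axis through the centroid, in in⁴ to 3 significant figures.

I_x ≈ 48.7 in⁴

Decompose the section into non-overlapping parts with the origin at the bottom-left of its bounding rectangle.
Bottom plate: 6.8 × 0.95, A = 6.46 in², y = 0.475 in, Ī = 0.48585 in⁴.
Web plate: 0.3 × 4, A = 1.2 in², y = 2.95 in, Ī = 1.6 in⁴.
Top plate: 2.4 × 1.05, A = 2.52 in², y = 5.475 in, Ī = 0.23153 in⁴.
Hole (subtracted): ⌀0.25, A = 0.049087 in², y = 0.475 in, Ī = 0.00019175 in⁴.
Centroid: ȳ = ΣA·y / ΣA = 2.0119 in.
Transfer each piece to the horizontal axis through the centroid using Ī + A·d² with d = y − 2.0119:
  bottom plate: d = -1.5369 in → contributes +15.744 in⁴
  web plate: d = 0.93812 in → contributes +2.6561 in⁴
  top plate: d = 3.4631 in → contributes +30.454 in⁴
  hole: d = -1.5369 in → contributes −0.11614 in⁴
Total I = 48.739 in⁴.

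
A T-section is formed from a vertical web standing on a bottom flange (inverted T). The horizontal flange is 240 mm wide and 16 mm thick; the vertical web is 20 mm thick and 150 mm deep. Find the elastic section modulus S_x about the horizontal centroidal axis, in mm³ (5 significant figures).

Decompose the section into non-overlapping parts with the origin at the bottom-left of its bounding rectangle.
Flange: 240 × 16, A = 3 840 mm², y = 8 mm, Ī = 81 920 mm⁴.
Web: 20 × 150, A = 3 000 mm², y = 91 mm, Ī = 5 625 000 mm⁴.
Centroid: ȳ = ΣA·y / ΣA = 44.40351 mm.
Transfer each piece to the horizontal centroidal axis using Ī + A·d² with d = y − 44.40351:
  flange: d = -36.40351 mm → contributes +5 170 747 mm⁴
  web: d = 46.59649 mm → contributes +12 138 699 mm⁴
Total I = 17 309 446 mm⁴.
Extreme fibre distance c = 121.5965 mm; S = I/c = 142351.5 mm³.

S_x ≈ 1.4235 × 10⁵ mm³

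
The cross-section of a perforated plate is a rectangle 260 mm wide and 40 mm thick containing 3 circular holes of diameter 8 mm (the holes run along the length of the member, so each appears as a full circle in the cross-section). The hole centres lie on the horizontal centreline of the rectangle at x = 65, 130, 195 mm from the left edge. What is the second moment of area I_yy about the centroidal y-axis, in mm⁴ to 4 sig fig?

Break the section into simple shapes (no overlaps), measuring from the bottom-left corner of the bounding box.
Plate: 260 × 40, A = 10 400 mm², x = 130 mm, Ī = 58 586 667 mm⁴.
Hole 1 (subtracted): ⌀8, A = 50.2655 mm², x = 65 mm, Ī = 201.062 mm⁴.
Hole 2 (subtracted): ⌀8, A = 50.2655 mm², x = 130 mm, Ī = 201.062 mm⁴.
Hole 3 (subtracted): ⌀8, A = 50.2655 mm², x = 195 mm, Ī = 201.062 mm⁴.
By symmetry the centroid is at mid-width, x̄ = 130 mm.
Transfer each piece to the centroidal y-axis using Ī + A·d² with d = x − 130:
  plate: d = 0 mm → contributes +58 586 667 mm⁴
  hole 1: d = -65 mm → contributes −212 573 mm⁴
  hole 2: d = 0 mm → contributes −201.062 mm⁴
  hole 3: d = 65 mm → contributes −212 573 mm⁴
Total I = 58 161 320 mm⁴.

I_yy ≈ 5.816 × 10⁷ mm⁴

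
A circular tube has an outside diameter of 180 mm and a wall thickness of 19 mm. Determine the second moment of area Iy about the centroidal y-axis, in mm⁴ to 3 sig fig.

Split into non-overlapping primitives; take the origin at the lower-left of the bounding box.
Outer circle: ⌀180, A = 25 447 mm², x = 90 mm, Ī = 51 529 974 mm⁴.
Bore (subtracted): ⌀142, A = 15 837 mm², x = 90 mm, Ī = 19 958 288 mm⁴.
By symmetry the centroid is at mid-width, x̄ = 90 mm.
All pieces are centred on the centroidal y-axis, so I = ΣĪ (holes subtracted) = 31 571 686 mm⁴.

Iy ≈ 3.16 × 10⁷ mm⁴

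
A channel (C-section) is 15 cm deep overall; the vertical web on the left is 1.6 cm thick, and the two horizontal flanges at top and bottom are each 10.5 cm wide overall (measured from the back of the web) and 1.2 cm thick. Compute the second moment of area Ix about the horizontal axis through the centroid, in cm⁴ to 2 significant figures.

Decompose the section into non-overlapping parts with the origin at the bottom-left of its bounding rectangle.
Web: 1.6 × 15, A = 24 cm², y = 7.5 cm, Ī = 450 cm⁴.
Top flange (beyond web): 8.9 × 1.2, A = 10.68 cm², y = 14.4 cm, Ī = 1.282 cm⁴.
Bottom flange (beyond web): 8.9 × 1.2, A = 10.68 cm², y = 0.6 cm, Ī = 1.282 cm⁴.
By symmetry the centroid is at mid-height, ȳ = 7.5 cm.
Transfer each piece to the horizontal axis through the centroid using Ī + A·d² with d = y − 7.5:
  web: d = 0 cm → contributes +450 cm⁴
  top flange (beyond web): d = 6.9 cm → contributes +509.8 cm⁴
  bottom flange (beyond web): d = -6.9 cm → contributes +509.8 cm⁴
Total I = 1 470 cm⁴.

Ix ≈ 1500 cm⁴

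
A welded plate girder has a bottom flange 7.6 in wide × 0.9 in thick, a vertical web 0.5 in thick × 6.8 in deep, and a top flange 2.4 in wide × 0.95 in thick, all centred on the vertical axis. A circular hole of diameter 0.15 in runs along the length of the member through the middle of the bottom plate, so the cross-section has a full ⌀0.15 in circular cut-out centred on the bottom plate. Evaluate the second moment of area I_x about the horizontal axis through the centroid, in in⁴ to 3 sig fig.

I_x ≈ 125 in⁴

Break the section into simple shapes (no overlaps), measuring from the bottom-left corner of the bounding box.
Bottom plate: 7.6 × 0.9, A = 6.84 in², y = 0.45 in, Ī = 0.4617 in⁴.
Web plate: 0.5 × 6.8, A = 3.4 in², y = 4.3 in, Ī = 13.101 in⁴.
Top plate: 2.4 × 0.95, A = 2.28 in², y = 8.175 in, Ī = 0.17148 in⁴.
Hole (subtracted): ⌀0.15, A = 0.017671 in², y = 0.45 in, Ī = 0.00002485 in⁴.
Centroid: ȳ = ΣA·y / ΣA = 2.9058 in.
Transfer each piece to the horizontal axis through the centroid using Ī + A·d² with d = y − 2.9058:
  bottom plate: d = -2.4558 in → contributes +41.713 in⁴
  web plate: d = 1.3942 in → contributes +19.71 in⁴
  top plate: d = 5.2692 in → contributes +63.475 in⁴
  hole: d = -2.4558 in → contributes −0.1066 in⁴
Total I = 124.79 in⁴.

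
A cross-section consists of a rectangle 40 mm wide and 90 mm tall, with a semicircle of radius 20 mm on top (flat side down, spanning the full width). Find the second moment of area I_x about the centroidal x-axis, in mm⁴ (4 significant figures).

Treat the section as a set of non-overlapping primitives; coordinates are from the bounding-box lower-left.
Rectangular body: 40 × 90, A = 3 600 mm², y = 45 mm, Ī = 2 430 000 mm⁴.
Semicircular cap: semicircle r = 20, A = 628.319 mm², y = 98.4883 mm, Ī = 17561.1 mm⁴.
Centroid: ȳ = ΣA·y / ΣA = 52.9482 mm.
Transfer each piece to the centroidal x-axis using Ī + A·d² with d = y − 52.9482:
  rectangular body: d = -7.94823 mm → contributes +2 657 428 mm⁴
  semicircular cap: d = 45.54 mm → contributes +1 320 627 mm⁴
Total I = 3 978 055 mm⁴.

I_x ≈ 3.978 × 10⁶ mm⁴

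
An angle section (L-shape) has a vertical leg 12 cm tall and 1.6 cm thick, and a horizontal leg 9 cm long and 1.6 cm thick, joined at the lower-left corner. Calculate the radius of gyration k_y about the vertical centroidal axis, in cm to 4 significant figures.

k_y ≈ 2.579 cm

Split into non-overlapping primitives; take the origin at the lower-left of the bounding box.
Vertical leg: 1.6 × 12, A = 19.2 cm², x = 0.8 cm, Ī = 4.096 cm⁴.
Horizontal leg (remainder): 7.4 × 1.6, A = 11.84 cm², x = 5.3 cm, Ī = 54.0299 cm⁴.
Centroid: x̄ = ΣA·x / ΣA = 2.51649 cm.
Transfer each piece to the vertical centroidal axis using Ī + A·d² with d = x − 2.51649:
  vertical leg: d = -1.71649 cm → contributes +60.666 cm⁴
  horizontal leg (remainder): d = 2.78351 cm → contributes +145.765 cm⁴
Total I = 206.431 cm⁴.
Radius of gyration: k = √(I/A) = √(206.431 / 31.04) = 2.57885 cm.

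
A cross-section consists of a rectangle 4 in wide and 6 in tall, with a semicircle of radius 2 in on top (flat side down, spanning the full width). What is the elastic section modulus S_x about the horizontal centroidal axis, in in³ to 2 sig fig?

Decompose the section into non-overlapping parts with the origin at the bottom-left of its bounding rectangle.
Rectangular body: 4 × 6, A = 24 in², y = 3 in, Ī = 72 in⁴.
Semicircular cap: semicircle r = 2, A = 6.283 in², y = 6.849 in, Ī = 1.756 in⁴.
Centroid: ȳ = ΣA·y / ΣA = 3.799 in.
Transfer each piece to the horizontal centroidal axis using Ī + A·d² with d = y − 3.799:
  rectangular body: d = -0.7986 in → contributes +87.3 in⁴
  semicircular cap: d = 3.05 in → contributes +60.22 in⁴
Total I = 147.5 in⁴.
Extreme fibre distance c = 4.201 in; S = I/c = 35.11 in³.

S_x ≈ 35 in³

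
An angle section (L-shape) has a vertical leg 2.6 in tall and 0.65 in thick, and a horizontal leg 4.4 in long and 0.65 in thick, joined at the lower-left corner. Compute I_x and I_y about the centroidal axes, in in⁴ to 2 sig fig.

I_x ≈ 2.0 in⁴, I_y ≈ 7.7 in⁴

Decompose the section into non-overlapping parts with the origin at the bottom-left of its bounding rectangle.
Vertical leg: 0.65 × 2.6, A = 1.69 in², y = 1.3 in, Ī = 0.952 in⁴.
Horizontal leg (remainder): 3.75 × 0.65, A = 2.438 in², y = 0.325 in, Ī = 0.08582 in⁴.
Centroid: ȳ = ΣA·y / ΣA = 0.7242 in.
Transfer each piece to the centroidal x-axis using Ī + A·d² with d = y − 0.7242:
  vertical leg: d = 0.5758 in → contributes +1.512 in⁴
  horizontal leg (remainder): d = -0.3992 in → contributes +0.4743 in⁴
Total I = 1.987 in⁴.
For the y-axis: x̄ = 1.624 in.
Repeating about the centroidal y-axis gives I_y = 7.746 in⁴.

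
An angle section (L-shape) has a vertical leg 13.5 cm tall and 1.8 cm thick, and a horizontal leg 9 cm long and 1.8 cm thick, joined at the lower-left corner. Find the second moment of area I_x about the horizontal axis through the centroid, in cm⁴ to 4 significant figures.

I_x ≈ 661.8 cm⁴

Break the section into simple shapes (no overlaps), measuring from the bottom-left corner of the bounding box.
Vertical leg: 1.8 × 13.5, A = 24.3 cm², y = 6.75 cm, Ī = 369.056 cm⁴.
Horizontal leg (remainder): 7.2 × 1.8, A = 12.96 cm², y = 0.9 cm, Ī = 3.4992 cm⁴.
Centroid: ȳ = ΣA·y / ΣA = 4.71522 cm.
Transfer each piece to the horizontal axis through the centroid using Ī + A·d² with d = y − 4.71522:
  vertical leg: d = 2.03478 cm → contributes +469.667 cm⁴
  horizontal leg (remainder): d = -3.81522 cm → contributes +192.143 cm⁴
Total I = 661.81 cm⁴.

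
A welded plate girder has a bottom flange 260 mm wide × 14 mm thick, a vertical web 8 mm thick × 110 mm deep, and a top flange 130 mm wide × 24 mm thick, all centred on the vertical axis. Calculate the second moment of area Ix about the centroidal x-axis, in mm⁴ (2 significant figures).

Ix ≈ 2.9 × 10⁷ mm⁴

Split into non-overlapping primitives; take the origin at the lower-left of the bounding box.
Bottom plate: 260 × 14, A = 3 640 mm², y = 7 mm, Ī = 59 453 mm⁴.
Web plate: 8 × 110, A = 880 mm², y = 69 mm, Ī = 887 333 mm⁴.
Top plate: 130 × 24, A = 3 120 mm², y = 136 mm, Ī = 149 760 mm⁴.
Centroid: ȳ = ΣA·y / ΣA = 66.82 mm.
Transfer each piece to the centroidal x-axis using Ī + A·d² with d = y − 66.82:
  bottom plate: d = -59.82 mm → contributes +13 085 814 mm⁴
  web plate: d = 2.178 mm → contributes +891 508 mm⁴
  top plate: d = 69.18 mm → contributes +15 080 823 mm⁴
Total I = 29 058 145 mm⁴.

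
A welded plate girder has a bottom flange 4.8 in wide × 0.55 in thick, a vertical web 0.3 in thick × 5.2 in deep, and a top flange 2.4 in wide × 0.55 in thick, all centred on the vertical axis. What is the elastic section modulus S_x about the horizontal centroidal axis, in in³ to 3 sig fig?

Treat the section as a set of non-overlapping primitives; coordinates are from the bounding-box lower-left.
Bottom plate: 4.8 × 0.55, A = 2.64 in², y = 0.275 in, Ī = 0.06655 in⁴.
Web plate: 0.3 × 5.2, A = 1.56 in², y = 3.15 in, Ī = 3.5152 in⁴.
Top plate: 2.4 × 0.55, A = 1.32 in², y = 6.025 in, Ī = 0.033275 in⁴.
Centroid: ȳ = ΣA·y / ΣA = 2.4625 in.
Transfer each piece to the horizontal centroidal axis using Ī + A·d² with d = y − 2.4625:
  bottom plate: d = -2.1875 in → contributes +12.699 in⁴
  web plate: d = 0.6875 in → contributes +4.2525 in⁴
  top plate: d = 3.5625 in → contributes +16.786 in⁴
Total I = 33.738 in⁴.
Extreme fibre distance c = 3.8375 in; S = I/c = 8.7916 in³.

S_x ≈ 8.79 in³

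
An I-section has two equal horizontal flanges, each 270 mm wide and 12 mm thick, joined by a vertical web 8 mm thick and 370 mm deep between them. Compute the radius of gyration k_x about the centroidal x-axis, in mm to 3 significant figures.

Split into non-overlapping primitives; take the origin at the lower-left of the bounding box.
Bottom flange: 270 × 12, A = 3 240 mm², y = 6 mm, Ī = 38 880 mm⁴.
Web: 8 × 370, A = 2 960 mm², y = 197 mm, Ī = 33 768 667 mm⁴.
Top flange: 270 × 12, A = 3 240 mm², y = 388 mm, Ī = 38 880 mm⁴.
By symmetry the centroid is at mid-height, ȳ = 197 mm.
Transfer each piece to the centroidal x-axis using Ī + A·d² with d = y − 197:
  bottom flange: d = -191 mm → contributes +118 237 320 mm⁴
  web: d = 0 mm → contributes +33 768 667 mm⁴
  top flange: d = 191 mm → contributes +118 237 320 mm⁴
Total I = 270 243 307 mm⁴.
Radius of gyration: k = √(I/A) = √(270 243 307 / 9 440) = 169.2 mm.

k_x ≈ 169 mm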